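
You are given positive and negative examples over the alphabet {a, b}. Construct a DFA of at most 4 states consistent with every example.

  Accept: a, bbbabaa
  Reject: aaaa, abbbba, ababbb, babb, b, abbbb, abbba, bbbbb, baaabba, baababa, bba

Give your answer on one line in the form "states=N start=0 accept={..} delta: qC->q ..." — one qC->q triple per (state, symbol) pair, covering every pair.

Grow the machine one transition at a time. Run the examples from 0; the earliest place one falls off (shortest prefix, ties alphabetical) gets sent to the lowest-numbered state that keeps every Accept/Reject pair distinguishable — a pair clashes when both reach the same state with identical unread suffix — and to a fresh state only if none does.
a: 0a undefined. 0a->0: no, a/aaaa meet in 0. Open state 1: 0a->1.
b: 0b undefined. 0b->0: no, a/bba meet in 1. 0b->1: no, a/b meet in 1. Open state 2: 0b->2.
aa: 1a undefined. 1a->0: ok.
ab: 1b undefined. 1b->0: ok.
ba: 2a undefined. 2a->0: no, a/baababa meet in 1. 2a->1: no, a/baaabba meet in 1. 2a->2: ok.
bb: 2b undefined. 2b->0: no, a/abbba meet in 1. 2b->1: no, a/abbbba meet in 1. 2b->2: no, bbbabaa/abbbba meet in 2. Open state 3: 2b->3.
bba: 3a undefined. 3a->0: ok.
bbb: 3b undefined. 3b->0: no, a/abbbba meet in 1. 3b->1: no, a/babb meet in 1. 3b->2: ok.
All examples now run through 4 states with every (state, symbol) defined. Accept strings end in {1}, Reject strings end in {0,2,3}; accept={1}.

states=4 start=0 accept={1} delta: 0a->1 0b->2 1a->0 1b->0 2a->2 2b->3 3a->0 3b->2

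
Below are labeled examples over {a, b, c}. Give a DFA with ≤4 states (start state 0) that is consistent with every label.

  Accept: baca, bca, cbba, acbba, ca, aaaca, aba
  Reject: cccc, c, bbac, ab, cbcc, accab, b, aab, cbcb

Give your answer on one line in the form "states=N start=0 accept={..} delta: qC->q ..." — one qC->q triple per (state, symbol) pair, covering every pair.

State merging on the prefix tree: take the shortest (then alphabetical) example prefix whose next move is undefined and point that move at state 0, else 1, else 2, ...; a target is out if some Accept/Reject pair would then sit in one state with the same input left (inseparable). If every existing state is out, open a new one.
a: 0a undefined. 0a->0: ok.
b: 0b undefined. 0b->0: no, aba/ab meet in 0. Open state 1: 0b->1.
c: 0c undefined. 0c->0: no, ca/cccc meet in 0. 0c->1: ok.
ba: 1a undefined. 1a->0: ok.
bb: 1b undefined. 1b->0: no, baca/cbcb meet in 0. 1b->1: ok.
bc: 1c undefined. 1c->0: no, baca/cccc meet in 0. 1c->1: ok.
All examples now run through 2 states with every (state, symbol) defined. Accept strings end in {0}, Reject strings end in {1}; accept={0}.

states=2 start=0 accept={0} delta: 0a->0 0b->1 0c->1 1a->0 1b->1 1c->1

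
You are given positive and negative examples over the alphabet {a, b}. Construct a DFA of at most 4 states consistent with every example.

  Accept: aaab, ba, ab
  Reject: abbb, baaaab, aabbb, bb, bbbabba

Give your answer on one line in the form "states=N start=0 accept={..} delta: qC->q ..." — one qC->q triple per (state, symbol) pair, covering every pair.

Fold the examples into a partial DFA from state 0: repeatedly fix the first undefined (state, symbol) met by the shortest-then-alphabetical prefix, trying targets in increasing order and rejecting any under which an Accept and a Reject string meet in one state with the same remainder; add a state when all current targets are rejected. Accepting states are where Accept strings end.
a: 0a undefined. 0a->0: ok.
b: 0b undefined. 0b->0: no, aaab/abbb meet in 0. Open state 1: 0b->1.
ba: 1a undefined. 1a->0: no, aaab/baaaab meet in 1. 1a->1: ok.
bb: 1b undefined. 1b->0: no, aaab/abbb meet in 1. 1b->1: no, aaab/abbb meet in 1. Open state 2: 1b->2.
bbb: 2b undefined. 2b->0: ok.
bbbabba: 2a undefined. 2a->0: ok.
All examples now run through 3 states with every (state, symbol) defined. Accept strings end in {1}, Reject strings end in {0,2}; accept={1}.

states=3 start=0 accept={1} delta: 0a->0 0b->1 1a->1 1b->2 2a->0 2b->0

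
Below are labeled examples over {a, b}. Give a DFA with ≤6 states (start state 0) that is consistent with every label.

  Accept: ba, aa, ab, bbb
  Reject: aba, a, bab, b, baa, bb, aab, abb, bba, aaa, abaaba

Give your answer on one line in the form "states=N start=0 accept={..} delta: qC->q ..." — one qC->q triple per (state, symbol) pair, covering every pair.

states=5 start=0 accept={0,3} delta: 0a->1 0b->2 1a->0 1b->3 2a->0 2b->4 3a->4 3b->1 4a->1 4b->0

Grow the machine one transition at a time. Run the examples from 0; the earliest place one falls off (shortest prefix, ties alphabetical) gets sent to the lowest-numbered state that keeps every Accept/Reject pair distinguishable — a pair clashes when both reach the same state with identical unread suffix — and to a fresh state only if none does.
a: 0a undefined. 0a->0: no, ba/aba meet in 0 with "ba" left. Open state 1: 0a->1.
b: 0b undefined. 0b->0: no, ba/a meet in 1. 0b->1: no, ab/bb meet in 1 with "b" left. Open state 2: 0b->2.
aa: 1a undefined. 1a->0: ok.
ab: 1b undefined. 1b->0: no, ba/abaaba meet in 2 with "a" left. 1b->1: no, aa/aba meet in 0. 1b->2: no, ba/aba meet in 2 with "a" left. Open state 3: 1b->3.
ba: 2a undefined. 2a->0: ok.
bb: 2b undefined. 2b->0: no, ba/bb meet in 0. 2b->1: no, ba/bba meet in 0. 2b->2: no, ba/bba meet in 0. 2b->3: no, ab/bb meet in 3. Open state 4: 2b->4.
aba: 3a undefined. 3a->0: no, ba/aba meet in 0. 3a->1: no, ba/abaaba meet in 0. 3a->2: no, ba/abaaba meet in 0. 3a->3: no, ab/aba meet in 3. 3a->4: ok.
abb: 3b undefined. 3b->0: no, ba/abb meet in 0. 3b->1: ok.
bba: 4a undefined. 4a->0: no, ba/bba meet in 0. 4a->1: ok.
bbb: 4b undefined. 4b->0: ok.
All examples now run through 5 states with every (state, symbol) defined. Accept strings end in {0,3}, Reject strings end in {1,2,4}; accept={0,3}.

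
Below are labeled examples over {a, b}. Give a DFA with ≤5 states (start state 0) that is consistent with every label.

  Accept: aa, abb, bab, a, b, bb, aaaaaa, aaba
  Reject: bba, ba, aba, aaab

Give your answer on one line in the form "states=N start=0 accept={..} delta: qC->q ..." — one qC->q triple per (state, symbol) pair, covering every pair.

states=4 start=0 accept={1,2,3} delta: 0a->1 0b->2 1a->3 1b->2 2a->0 2b->2 3a->3 3b->0

Grow the machine one transition at a time. Run the examples from 0; the earliest place one falls off (shortest prefix, ties alphabetical) gets sent to the lowest-numbered state that keeps every Accept/Reject pair distinguishable — a pair clashes when both reach the same state with identical unread suffix — and to a fresh state only if none does.
a: 0a undefined. 0a->0: no, b/aaab meet in 0 with "b" left. Open state 1: 0a->1.
b: 0b undefined. 0b->0: no, a/bba meet in 1. 0b->1: no, aa/ba meet in 1 with "a" left. Open state 2: 0b->2.
aa: 1a undefined. 1a->0: no, aaba/ba meet in 2 with "a" left. 1a->1: no, aaba/aba meet in 1 with "ba" left. 1a->2: no, bab/aaab meet in 2 with "ab" left. Open state 3: 1a->3.
ab: 1b undefined. 1b->0: no, a/aba meet in 1. 1b->1: no, aa/aba meet in 3. 1b->2: ok.
ba: 2a undefined. 2a->0: ok.
bb: 2b undefined. 2b->0: no, abb/ba meet in 0. 2b->1: no, aa/bba meet in 3. 2b->2: ok.
aaa: 3a undefined. 3a->0: no, abb/aaab meet in 2. 3a->1: no, abb/aaab meet in 2. 3a->2: no, abb/aaab meet in 2. 3a->3: ok.
aab: 3b undefined. 3b->0: ok.
All examples now run through 4 states with every (state, symbol) defined. Accept strings end in {1,2,3}, Reject strings end in {0}; accept={1,2,3}.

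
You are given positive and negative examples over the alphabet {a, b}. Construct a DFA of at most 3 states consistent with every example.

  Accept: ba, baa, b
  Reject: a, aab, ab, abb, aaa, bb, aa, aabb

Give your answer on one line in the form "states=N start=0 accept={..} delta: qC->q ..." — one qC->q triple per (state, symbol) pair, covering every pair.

Fold the examples into a partial DFA from state 0: repeatedly fix the first undefined (state, symbol) met by the shortest-then-alphabetical prefix, trying targets in increasing order and rejecting any under which an Accept and a Reject string meet in one state with the same remainder; add a state when all current targets are rejected. Accepting states are where Accept strings end.
a: 0a undefined. 0a->0: no, b/aab meet in 0 with "b" left. Open state 1: 0a->1.
b: 0b undefined. 0b->0: no, ba/a meet in 1. 0b->1: no, ba/aa meet in 1 with "a" left. Open state 2: 0b->2.
aa: 1a undefined. 1a->0: no, b/aab meet in 2. 1a->1: ok.
ab: 1b undefined. 1b->0: no, b/abb meet in 2. 1b->1: ok.
ba: 2a undefined. 2a->0: no, baa/a meet in 1. 2a->1: no, ba/a meet in 1. 2a->2: ok.
bb: 2b undefined. 2b->0: ok.
All examples now run through 3 states with every (state, symbol) defined. Accept strings end in {2}, Reject strings end in {0,1}; accept={2}.

states=3 start=0 accept={2} delta: 0a->1 0b->2 1a->1 1b->1 2a->2 2b->0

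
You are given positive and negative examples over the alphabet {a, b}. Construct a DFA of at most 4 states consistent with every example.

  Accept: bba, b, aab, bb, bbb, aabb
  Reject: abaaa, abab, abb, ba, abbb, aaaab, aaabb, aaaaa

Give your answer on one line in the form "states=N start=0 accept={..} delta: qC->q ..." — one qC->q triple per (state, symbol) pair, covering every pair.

states=4 start=0 accept={0,1,2} delta: 0a->1 0b->2 1a->2 1b->3 2a->3 2b->0 3a->3 3b->3

Fold the examples into a partial DFA from state 0: repeatedly fix the first undefined (state, symbol) met by the shortest-then-alphabetical prefix, trying targets in increasing order and rejecting any under which an Accept and a Reject string meet in one state with the same remainder; add a state when all current targets are rejected. Accepting states are where Accept strings end.
a: 0a undefined. 0a->0: no, b/aaaab meet in 0 with "b" left. Open state 1: 0a->1.
b: 0b undefined. 0b->0: no, bba/ba meet in 1. 0b->1: no, bbb/abb meet in 1 with "bb" left. Open state 2: 0b->2.
aa: 1a undefined. 1a->0: no, b/aaaab meet in 2. 1a->1: no, aab/aaaab meet in 1 with "b" left. 1a->2: ok.
ab: 1b undefined. 1b->0: no, b/abb meet in 2. 1b->1: no, aab/abab meet in 2 with "b" left. 1b->2: no, aab/abb meet in 2 with "b" left. Open state 3: 1b->3.
ba: 2a undefined. 2a->0: no, b/aaaaa meet in 2. 2a->1: no, aab/aaaab meet in 2 with "b" left. 2a->2: no, b/ba meet in 2. 2a->3: ok.
bb: 2b undefined. 2b->0: ok.
aba: 3a undefined. 3a->0: no, bba/aaaaa meet in 1. 3a->1: no, b/aaaaa meet in 2. 3a->2: no, b/abaaa meet in 2. 3a->3: ok.
abb: 3b undefined. 3b->0: no, b/abbb meet in 2. 3b->1: no, bba/abab meet in 1. 3b->2: no, b/abab meet in 2. 3b->3: ok.
All examples now run through 4 states with every (state, symbol) defined. Accept strings end in {0,1,2}, Reject strings end in {3}; accept={0,1,2}.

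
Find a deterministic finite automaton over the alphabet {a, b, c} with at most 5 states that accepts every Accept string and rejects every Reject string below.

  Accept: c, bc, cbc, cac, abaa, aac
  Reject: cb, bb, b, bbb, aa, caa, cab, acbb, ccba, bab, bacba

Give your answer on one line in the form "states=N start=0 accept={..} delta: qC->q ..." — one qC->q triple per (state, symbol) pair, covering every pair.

Grow the machine one transition at a time. Run the examples from 0; the earliest place one falls off (shortest prefix, ties alphabetical) gets sent to the lowest-numbered state that keeps every Accept/Reject pair distinguishable — a pair clashes when both reach the same state with identical unread suffix — and to a fresh state only if none does.
a: 0a undefined. 0a->0: ok.
b: 0b undefined. 0b->0: no, abaa/bb meet in 0. Open state 1: 0b->1.
c: 0c undefined. 0c->0: no, c/aa meet in 0. 0c->1: no, c/b meet in 1. Open state 2: 0c->2.
ba: 1a undefined. 1a->0: no, abaa/aa meet in 0. 1a->1: no, abaa/b meet in 1. 1a->2: ok.
bb: 1b undefined. 1b->0: ok.
bc: 1c undefined. 1c->0: no, bc/bb meet in 0. 1c->1: no, bc/b meet in 1. 1c->2: ok.
ca: 2a undefined. 2a->0: no, abaa/bb meet in 0. 2a->1: no, c/caa meet in 2. 2a->2: no, c/caa meet in 2. Open state 3: 2a->3.
cb: 2b undefined. 2b->0: ok.
cc: 2c undefined. 2c->0: no, c/ccba meet in 2. 2c->1: ok.
caa: 3a undefined. 3a->0: ok.
cab: 3b undefined. 3b->0: ok.
cac: 3c undefined. 3c->0: no, cac/cb meet in 0. 3c->1: no, cac/b meet in 1. 3c->2: ok.
All examples now run through 4 states with every (state, symbol) defined. Accept strings end in {2,3}, Reject strings end in {0,1}; accept={2,3}.

states=4 start=0 accept={2,3} delta: 0a->0 0b->1 0c->2 1a->2 1b->0 1c->2 2a->3 2b->0 2c->1 3a->0 3b->0 3c->2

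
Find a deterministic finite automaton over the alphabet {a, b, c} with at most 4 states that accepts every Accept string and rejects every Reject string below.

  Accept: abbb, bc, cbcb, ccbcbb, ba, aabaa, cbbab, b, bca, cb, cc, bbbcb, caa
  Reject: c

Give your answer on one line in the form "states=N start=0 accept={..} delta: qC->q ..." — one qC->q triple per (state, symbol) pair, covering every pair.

states=3 start=0 accept={0,1} delta: 0a->0 0b->1 0c->2 1a->0 1b->0 1c->0 2a->0 2b->0 2c->0

Fold the examples into a partial DFA from state 0: repeatedly fix the first undefined (state, symbol) met by the shortest-then-alphabetical prefix, trying targets in increasing order and rejecting any under which an Accept and a Reject string meet in one state with the same remainder; add a state when all current targets are rejected. Accepting states are where Accept strings end.
a: 0a undefined. 0a->0: ok.
b: 0b undefined. 0b->0: no, bc/c meet in 0 with "c" left. Open state 1: 0b->1.
c: 0c undefined. 0c->0: no, cc/c meet in 0. 0c->1: no, b/c meet in 1. Open state 2: 0c->2.
ba: 1a undefined. 1a->0: ok.
bb: 1b undefined. 1b->0: ok.
bc: 1c undefined. 1c->0: ok.
ca: 2a undefined. 2a->0: ok.
cb: 2b undefined. 2b->0: ok.
cc: 2c undefined. 2c->0: ok.
All examples now run through 3 states with every (state, symbol) defined. Accept strings end in {0,1}, Reject strings end in {2}; accept={0,1}.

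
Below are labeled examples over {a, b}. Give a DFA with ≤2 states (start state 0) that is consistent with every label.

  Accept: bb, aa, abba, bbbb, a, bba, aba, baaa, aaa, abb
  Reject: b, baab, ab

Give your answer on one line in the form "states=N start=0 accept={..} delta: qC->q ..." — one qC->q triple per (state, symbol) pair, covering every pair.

Fold the examples into a partial DFA from state 0: repeatedly fix the first undefined (state, symbol) met by the shortest-then-alphabetical prefix, trying targets in increasing order and rejecting any under which an Accept and a Reject string meet in one state with the same remainder; add a state when all current targets are rejected. Accepting states are where Accept strings end.
a: 0a undefined. 0a->0: ok.
b: 0b undefined. 0b->0: no, bb/b meet in 0. Open state 1: 0b->1.
ba: 1a undefined. 1a->0: ok.
bb: 1b undefined. 1b->0: ok.
All examples now run through 2 states with every (state, symbol) defined. Accept strings end in {0}, Reject strings end in {1}; accept={0}.

states=2 start=0 accept={0} delta: 0a->0 0b->1 1a->0 1b->0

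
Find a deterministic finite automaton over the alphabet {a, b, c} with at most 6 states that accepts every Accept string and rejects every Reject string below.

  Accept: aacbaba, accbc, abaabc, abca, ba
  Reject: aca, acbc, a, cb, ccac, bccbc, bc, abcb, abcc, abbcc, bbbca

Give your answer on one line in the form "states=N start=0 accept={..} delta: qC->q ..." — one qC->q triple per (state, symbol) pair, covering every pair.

states=4 start=0 accept={1} delta: 0a->0 0b->1 0c->2 1a->1 1b->2 1c->3 2a->0 2b->0 2c->1 3a->1 3b->0 3c->0

Fold the examples into a partial DFA from state 0: repeatedly fix the first undefined (state, symbol) met by the shortest-then-alphabetical prefix, trying targets in increasing order and rejecting any under which an Accept and a Reject string meet in one state with the same remainder; add a state when all current targets are rejected. Accepting states are where Accept strings end.
a: 0a undefined. 0a->0: ok.
b: 0b undefined. 0b->0: no, accbc/bccbc meet in 0 with "ccbc" left. Open state 1: 0b->1.
c: 0c undefined. 0c->0: no, accbc/acbc meet in 1 with "c" left. 0c->1: no, ba/aca meet in 1 with "a" left. Open state 2: 0c->2.
ba: 1a undefined. 1a->0: no, abaabc/bc meet in 1 with "c" left. 1a->1: ok.
bb: 1b undefined. 1b->0: no, abca/bbbca meet in 1 with "ca" left. 1b->1: no, abaabc/bc meet in 1 with "c" left. 1b->2: ok.
bc: 1c undefined. 1c->0: no, abca/a meet in 0. 1c->1: no, abaabc/bccbc meet in 2 with "c" left. 1c->2: no, accbc/bccbc meet in 2 with "cbc" left. Open state 3: 1c->3.
cb: 2b undefined. 2b->0: ok.
cc: 2c undefined. 2c->0: no, accbc/bc meet in 3. 2c->1: ok.
aca: 2a undefined. 2a->0: ok.
bcc: 3c undefined. 3c->0: ok.
abca: 3a undefined. 3a->0: no, abca/aca meet in 0. 3a->1: ok.
abcb: 3b undefined. 3b->0: ok.
All examples now run through 4 states with every (state, symbol) defined. Accept strings end in {1}, Reject strings end in {0,2,3}; accept={1}.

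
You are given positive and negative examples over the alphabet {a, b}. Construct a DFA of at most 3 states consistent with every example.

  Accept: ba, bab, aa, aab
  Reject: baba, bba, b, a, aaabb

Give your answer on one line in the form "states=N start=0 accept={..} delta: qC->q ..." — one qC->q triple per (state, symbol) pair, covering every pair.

states=3 start=0 accept={2} delta: 0a->1 0b->1 1a->2 1b->0 2a->0 2b->2

State merging on the prefix tree: take the shortest (then alphabetical) example prefix whose next move is undefined and point that move at state 0, else 1, else 2, ...; a target is out if some Accept/Reject pair would then sit in one state with the same input left (inseparable). If every existing state is out, open a new one.
a: 0a undefined. 0a->0: no, aa/a meet in 0. Open state 1: 0a->1.
b: 0b undefined. 0b->0: no, ba/bba meet in 1. 0b->1: ok.
aa: 1a undefined. 1a->0: no, ba/baba meet in 0. 1a->1: no, ba/b meet in 1. Open state 2: 1a->2.
bb: 1b undefined. 1b->0: ok.
aaa: 2a undefined. 2a->0: ok.
aab: 2b undefined. 2b->0: no, bab/aaabb meet in 0. 2b->1: no, ba/baba meet in 2. 2b->2: ok.
All examples now run through 3 states with every (state, symbol) defined. Accept strings end in {2}, Reject strings end in {0,1}; accept={2}.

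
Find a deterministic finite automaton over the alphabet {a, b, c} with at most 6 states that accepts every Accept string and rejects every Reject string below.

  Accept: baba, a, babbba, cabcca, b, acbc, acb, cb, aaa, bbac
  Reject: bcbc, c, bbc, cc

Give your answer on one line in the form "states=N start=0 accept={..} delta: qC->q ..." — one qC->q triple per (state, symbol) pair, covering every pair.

Grow the machine one transition at a time. Run the examples from 0; the earliest place one falls off (shortest prefix, ties alphabetical) gets sent to the lowest-numbered state that keeps every Accept/Reject pair distinguishable — a pair clashes when both reach the same state with identical unread suffix — and to a fresh state only if none does.
a: 0a undefined. 0a->0: ok.
b: 0b undefined. 0b->0: no, acbc/bcbc meet in 0 with "cbc" left. Open state 1: 0b->1.
c: 0c undefined. 0c->0: no, a/c meet in 0. 0c->1: no, b/c meet in 1. Open state 2: 0c->2.
ba: 1a undefined. 1a->0: ok.
bb: 1b undefined. 1b->0: no, bbac/c meet in 2. 1b->1: no, bbac/c meet in 2. 1b->2: ok.
bc: 1c undefined. 1c->0: no, baba/bcbc meet in 0. 1c->1: ok.
ca: 2a undefined. 2a->0: no, bbac/c meet in 2. 2a->1: ok.
cb: 2b undefined. 2b->0: no, acbc/c meet in 2. 2b->1: ok.
cc: 2c undefined. 2c->0: no, baba/bcbc meet in 0. 2c->1: no, b/bcbc meet in 1. 2c->2: ok.
All examples now run through 3 states with every (state, symbol) defined. Accept strings end in {0,1}, Reject strings end in {2}; accept={0,1}.

states=3 start=0 accept={0,1} delta: 0a->0 0b->1 0c->2 1a->0 1b->2 1c->1 2a->1 2b->1 2c->2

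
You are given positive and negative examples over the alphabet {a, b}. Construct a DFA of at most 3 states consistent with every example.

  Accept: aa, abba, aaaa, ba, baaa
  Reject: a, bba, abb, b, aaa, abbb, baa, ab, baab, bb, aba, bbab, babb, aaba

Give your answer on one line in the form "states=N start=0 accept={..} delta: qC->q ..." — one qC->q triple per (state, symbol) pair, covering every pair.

Fold the examples into a partial DFA from state 0: repeatedly fix the first undefined (state, symbol) met by the shortest-then-alphabetical prefix, trying targets in increasing order and rejecting any under which an Accept and a Reject string meet in one state with the same remainder; add a state when all current targets are rejected. Accepting states are where Accept strings end.
a: 0a undefined. 0a->0: no, aa/a meet in 0. Open state 1: 0a->1.
b: 0b undefined. 0b->0: no, aa/baa meet in 1 with "a" left. 0b->1: ok.
aa: 1a undefined. 1a->0: no, aa/aaba meet in 0. 1a->1: no, aa/a meet in 1. Open state 2: 1a->2.
ab: 1b undefined. 1b->0: ok.
aaa: 2a undefined. 2a->0: no, aaaa/a meet in 1. 2a->1: ok.
aab: 2b undefined. 2b->0: ok.
All examples now run through 3 states with every (state, symbol) defined. Accept strings end in {2}, Reject strings end in {0,1}; accept={2}.

states=3 start=0 accept={2} delta: 0a->1 0b->1 1a->2 1b->0 2a->1 2b->0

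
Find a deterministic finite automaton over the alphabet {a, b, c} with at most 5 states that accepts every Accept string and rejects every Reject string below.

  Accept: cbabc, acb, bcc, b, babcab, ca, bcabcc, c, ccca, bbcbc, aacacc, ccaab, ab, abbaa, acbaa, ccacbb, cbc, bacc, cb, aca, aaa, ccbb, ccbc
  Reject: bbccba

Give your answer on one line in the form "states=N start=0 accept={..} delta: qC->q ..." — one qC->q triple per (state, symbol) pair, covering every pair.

Fold the examples into a partial DFA from state 0: repeatedly fix the first undefined (state, symbol) met by the shortest-then-alphabetical prefix, trying targets in increasing order and rejecting any under which an Accept and a Reject string meet in one state with the same remainder; add a state when all current targets are rejected. Accepting states are where Accept strings end.
a: 0a undefined. 0a->0: ok.
b: 0b undefined. 0b->0: ok.
c: 0c undefined. 0c->0: no, cbabc/bbccba meet in 0. Open state 1: 0c->1.
ca: 1a undefined. 1a->0: ok.
cb: 1b undefined. 1b->0: ok.
cc: 1c undefined. 1c->0: no, acb/bbccba meet in 0. 1c->1: no, acb/bbccba meet in 0. Open state 2: 1c->2.
cca: 2a undefined. 2a->0: ok.
ccb: 2b undefined. 2b->0: no, acb/bbccba meet in 0. 2b->1: no, acb/bbccba meet in 0. 2b->2: no, acb/bbccba meet in 0. Open state 3: 2b->3.
ccc: 2c undefined. 2c->0: ok.
ccbb: 3b undefined. 3b->0: ok.
ccbc: 3c undefined. 3c->0: ok.
bbccba: 3a undefined. 3a->0: no, acb/bbccba meet in 0. 3a->1: no, cbabc/bbccba meet in 1. 3a->2: no, bcc/bbccba meet in 2. 3a->3: ok.
All examples now run through 4 states with every (state, symbol) defined. Accept strings end in {0,1,2}, Reject strings end in {3}; accept={0,1,2}.

states=4 start=0 accept={0,1,2} delta: 0a->0 0b->0 0c->1 1a->0 1b->0 1c->2 2a->0 2b->3 2c->0 3a->3 3b->0 3c->0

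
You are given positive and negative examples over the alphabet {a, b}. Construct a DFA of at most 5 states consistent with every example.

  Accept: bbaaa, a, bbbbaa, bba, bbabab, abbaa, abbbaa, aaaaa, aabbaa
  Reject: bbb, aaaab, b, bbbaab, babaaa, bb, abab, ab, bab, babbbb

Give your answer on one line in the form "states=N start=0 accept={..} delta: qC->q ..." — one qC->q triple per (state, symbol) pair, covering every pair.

states=4 start=0 accept={0,2} delta: 0a->0 0b->1 1a->2 1b->1 2a->0 2b->3 3a->3 3b->0

Grow the machine one transition at a time. Run the examples from 0; the earliest place one falls off (shortest prefix, ties alphabetical) gets sent to the lowest-numbered state that keeps every Accept/Reject pair distinguishable — a pair clashes when both reach the same state with identical unread suffix — and to a fresh state only if none does.
a: 0a undefined. 0a->0: ok.
b: 0b undefined. 0b->0: no, bbaaa/bbb meet in 0. Open state 1: 0b->1.
ba: 1a undefined. 1a->0: no, a/babaaa meet in 0. 1a->1: no, bbaaa/babaaa meet in 1 with "baaa" left. Open state 2: 1a->2.
bb: 1b undefined. 1b->0: no, bbaaa/bb meet in 0. 1b->1: ok.
bab: 2b undefined. 2b->0: no, a/babaaa meet in 0. 2b->1: no, bbaaa/babaaa meet in 2 with "aa" left. 2b->2: no, bba/abab meet in 2. Open state 3: 2b->3.
baba: 3a undefined. 3a->0: no, a/babaaa meet in 0. 3a->1: no, bbbbaa/babaaa meet in 2 with "a" left. 3a->2: no, bbaaa/babaaa meet in 2 with "aa" left. 3a->3: ok.
babb: 3b undefined. 3b->0: ok.
bbaa: 2a undefined. 2a->0: ok.
All examples now run through 4 states with every (state, symbol) defined. Accept strings end in {0,2}, Reject strings end in {1,3}; accept={0,2}.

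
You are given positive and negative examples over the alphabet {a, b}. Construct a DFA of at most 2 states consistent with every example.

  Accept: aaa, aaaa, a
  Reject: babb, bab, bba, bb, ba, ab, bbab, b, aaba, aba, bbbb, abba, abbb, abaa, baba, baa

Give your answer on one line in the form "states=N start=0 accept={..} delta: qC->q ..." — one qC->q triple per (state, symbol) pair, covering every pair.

states=2 start=0 accept={0} delta: 0a->0 0b->1 1a->1 1b->1

Grow the machine one transition at a time. Run the examples from 0; the earliest place one falls off (shortest prefix, ties alphabetical) gets sent to the lowest-numbered state that keeps every Accept/Reject pair distinguishable — a pair clashes when both reach the same state with identical unread suffix — and to a fresh state only if none does.
a: 0a undefined. 0a->0: ok.
b: 0b undefined. 0b->0: no, aaa/babb meet in 0. Open state 1: 0b->1.
ba: 1a undefined. 1a->0: no, aaa/ba meet in 0. 1a->1: ok.
bb: 1b undefined. 1b->0: no, aaa/bab meet in 0. 1b->1: ok.
All examples now run through 2 states with every (state, symbol) defined. Accept strings end in {0}, Reject strings end in {1}; accept={0}.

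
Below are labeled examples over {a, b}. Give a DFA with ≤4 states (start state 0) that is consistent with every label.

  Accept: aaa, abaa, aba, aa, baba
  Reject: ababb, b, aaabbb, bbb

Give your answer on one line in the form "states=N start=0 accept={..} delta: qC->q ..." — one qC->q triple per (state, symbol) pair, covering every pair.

State merging on the prefix tree: take the shortest (then alphabetical) example prefix whose next move is undefined and point that move at state 0, else 1, else 2, ...; a target is out if some Accept/Reject pair would then sit in one state with the same input left (inseparable). If every existing state is out, open a new one.
a: 0a undefined. 0a->0: ok.
b: 0b undefined. 0b->0: no, aaa/ababb meet in 0. Open state 1: 0b->1.
ba: 1a undefined. 1a->0: ok.
bb: 1b undefined. 1b->0: no, aaa/ababb meet in 0. 1b->1: ok.
All examples now run through 2 states with every (state, symbol) defined. Accept strings end in {0}, Reject strings end in {1}; accept={0}.

states=2 start=0 accept={0} delta: 0a->0 0b->1 1a->0 1b->1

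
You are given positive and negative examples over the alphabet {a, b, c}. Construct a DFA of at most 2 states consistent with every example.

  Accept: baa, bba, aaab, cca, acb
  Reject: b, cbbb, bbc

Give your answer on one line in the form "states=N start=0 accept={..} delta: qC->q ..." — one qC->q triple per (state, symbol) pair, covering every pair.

states=2 start=0 accept={1} delta: 0a->1 0b->0 0c->0 1a->1 1b->1 1c->1

Fold the examples into a partial DFA from state 0: repeatedly fix the first undefined (state, symbol) met by the shortest-then-alphabetical prefix, trying targets in increasing order and rejecting any under which an Accept and a Reject string meet in one state with the same remainder; add a state when all current targets are rejected. Accepting states are where Accept strings end.
a: 0a undefined. 0a->0: no, aaab/b meet in 0 with "b" left. Open state 1: 0a->1.
b: 0b undefined. 0b->0: ok.
c: 0c undefined. 0c->0: ok.
aa: 1a undefined. 1a->0: no, baa/b meet in 0. 1a->1: ok.
ac: 1c undefined. 1c->0: no, acb/b meet in 0. 1c->1: ok.
acb: 1b undefined. 1b->0: no, aaab/b meet in 0. 1b->1: ok.
All examples now run through 2 states with every (state, symbol) defined. Accept strings end in {1}, Reject strings end in {0}; accept={1}.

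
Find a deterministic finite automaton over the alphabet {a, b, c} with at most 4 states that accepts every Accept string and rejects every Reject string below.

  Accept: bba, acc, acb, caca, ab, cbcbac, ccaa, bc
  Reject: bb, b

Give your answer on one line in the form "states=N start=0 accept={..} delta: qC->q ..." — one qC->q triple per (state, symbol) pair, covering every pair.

states=2 start=0 accept={1} delta: 0a->1 0b->0 0c->1 1a->1 1b->1 1c->1

Fold the examples into a partial DFA from state 0: repeatedly fix the first undefined (state, symbol) met by the shortest-then-alphabetical prefix, trying targets in increasing order and rejecting any under which an Accept and a Reject string meet in one state with the same remainder; add a state when all current targets are rejected. Accepting states are where Accept strings end.
a: 0a undefined. 0a->0: no, ab/b meet in 0 with "b" left. Open state 1: 0a->1.
b: 0b undefined. 0b->0: ok.
c: 0c undefined. 0c->0: no, bc/bb meet in 0. 0c->1: ok.
ab: 1b undefined. 1b->0: no, ab/bb meet in 0. 1b->1: ok.
ac: 1c undefined. 1c->0: no, acb/bb meet in 0. 1c->1: ok.
ca: 1a undefined. 1a->0: no, caca/bb meet in 0. 1a->1: ok.
All examples now run through 2 states with every (state, symbol) defined. Accept strings end in {1}, Reject strings end in {0}; accept={1}.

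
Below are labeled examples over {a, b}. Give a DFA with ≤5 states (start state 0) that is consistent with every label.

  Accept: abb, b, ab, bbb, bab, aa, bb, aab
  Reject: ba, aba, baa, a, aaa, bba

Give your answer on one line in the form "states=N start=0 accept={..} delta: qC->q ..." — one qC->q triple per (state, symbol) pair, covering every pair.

states=4 start=0 accept={0,2} delta: 0a->1 0b->2 1a->0 1b->0 2a->3 2b->0 3a->1 3b->0

Fold the examples into a partial DFA from state 0: repeatedly fix the first undefined (state, symbol) met by the shortest-then-alphabetical prefix, trying targets in increasing order and rejecting any under which an Accept and a Reject string meet in one state with the same remainder; add a state when all current targets are rejected. Accepting states are where Accept strings end.
a: 0a undefined. 0a->0: no, aa/a meet in 0. Open state 1: 0a->1.
b: 0b undefined. 0b->0: no, aa/baa meet in 1 with "a" left. 0b->1: no, b/a meet in 1. Open state 2: 0b->2.
aa: 1a undefined. 1a->0: ok.
ab: 1b undefined. 1b->0: ok.
ba: 2a undefined. 2a->0: no, ab/ba meet in 0. 2a->1: no, ab/baa meet in 0. 2a->2: no, abb/ba meet in 2. Open state 3: 2a->3.
bb: 2b undefined. 2b->0: ok.
baa: 3a undefined. 3a->0: no, ab/baa meet in 0. 3a->1: ok.
bab: 3b undefined. 3b->0: ok.
All examples now run through 4 states with every (state, symbol) defined. Accept strings end in {0,2}, Reject strings end in {1,3}; accept={0,2}.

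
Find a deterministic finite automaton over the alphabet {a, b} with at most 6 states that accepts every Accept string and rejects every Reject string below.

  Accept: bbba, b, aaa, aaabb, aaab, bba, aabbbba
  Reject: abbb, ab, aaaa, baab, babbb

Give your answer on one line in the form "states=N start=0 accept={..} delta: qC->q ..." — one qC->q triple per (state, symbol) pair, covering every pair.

Grow the machine one transition at a time. Run the examples from 0; the earliest place one falls off (shortest prefix, ties alphabetical) gets sent to the lowest-numbered state that keeps every Accept/Reject pair distinguishable — a pair clashes when both reach the same state with identical unread suffix — and to a fresh state only if none does.
a: 0a undefined. 0a->0: no, b/ab meet in 0 with "b" left. Open state 1: 0a->1.
b: 0b undefined. 0b->0: ok.
aa: 1a undefined. 1a->0: no, b/aaaa meet in 0. 1a->1: no, bbba/aaaa meet in 1. Open state 2: 1a->2.
ab: 1b undefined. 1b->0: no, b/abbb meet in 0. 1b->1: no, bbba/abbb meet in 1. 1b->2: ok.
aaa: 2a undefined. 2a->0: no, bbba/aaaa meet in 1. 2a->1: no, aaabb/baab meet in 2 with "b" left. 2a->2: no, aaa/ab meet in 2. Open state 3: 2a->3.
aab: 2b undefined. 2b->0: no, b/abbb meet in 0. 2b->1: no, bbba/baab meet in 1. 2b->2: ok.
aaaa: 3a undefined. 3a->0: no, b/aaaa meet in 0. 3a->1: no, bbba/aaaa meet in 1. 3a->2: ok.
aaab: 3b undefined. 3b->0: ok.
All examples now run through 4 states with every (state, symbol) defined. Accept strings end in {0,1,3}, Reject strings end in {2}; accept={0,1,3}.

states=4 start=0 accept={0,1,3} delta: 0a->1 0b->0 1a->2 1b->2 2a->3 2b->2 3a->2 3b->0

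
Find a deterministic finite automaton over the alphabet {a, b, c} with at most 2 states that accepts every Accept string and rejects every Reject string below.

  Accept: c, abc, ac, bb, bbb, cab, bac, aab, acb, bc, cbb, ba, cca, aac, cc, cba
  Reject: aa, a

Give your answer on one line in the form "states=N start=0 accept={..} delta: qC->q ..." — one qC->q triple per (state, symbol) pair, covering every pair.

Fold the examples into a partial DFA from state 0: repeatedly fix the first undefined (state, symbol) met by the shortest-then-alphabetical prefix, trying targets in increasing order and rejecting any under which an Accept and a Reject string meet in one state with the same remainder; add a state when all current targets are rejected. Accepting states are where Accept strings end.
a: 0a undefined. 0a->0: ok.
b: 0b undefined. 0b->0: no, bb/aa meet in 0. Open state 1: 0b->1.
c: 0c undefined. 0c->0: no, c/aa meet in 0. 0c->1: ok.
ba: 1a undefined. 1a->0: no, ba/aa meet in 0. 1a->1: ok.
bb: 1b undefined. 1b->0: no, bb/aa meet in 0. 1b->1: ok.
bc: 1c undefined. 1c->0: no, abc/aa meet in 0. 1c->1: ok.
All examples now run through 2 states with every (state, symbol) defined. Accept strings end in {1}, Reject strings end in {0}; accept={1}.

states=2 start=0 accept={1} delta: 0a->0 0b->1 0c->1 1a->1 1b->1 1c->1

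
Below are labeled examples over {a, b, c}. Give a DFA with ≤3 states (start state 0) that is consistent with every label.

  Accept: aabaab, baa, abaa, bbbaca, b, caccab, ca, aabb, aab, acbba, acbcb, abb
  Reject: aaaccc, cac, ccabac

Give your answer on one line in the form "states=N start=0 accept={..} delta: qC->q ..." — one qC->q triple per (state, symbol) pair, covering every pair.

states=2 start=0 accept={0} delta: 0a->0 0b->0 0c->1 1a->0 1b->0 1c->0

State merging on the prefix tree: take the shortest (then alphabetical) example prefix whose next move is undefined and point that move at state 0, else 1, else 2, ...; a target is out if some Accept/Reject pair would then sit in one state with the same input left (inseparable). If every existing state is out, open a new one.
a: 0a undefined. 0a->0: ok.
b: 0b undefined. 0b->0: ok.
c: 0c undefined. 0c->0: no, aabaab/aaaccc meet in 0. Open state 1: 0c->1.
ca: 1a undefined. 1a->0: ok.
cc: 1c undefined. 1c->0: ok.
acb: 1b undefined. 1b->0: ok.
All examples now run through 2 states with every (state, symbol) defined. Accept strings end in {0}, Reject strings end in {1}; accept={0}.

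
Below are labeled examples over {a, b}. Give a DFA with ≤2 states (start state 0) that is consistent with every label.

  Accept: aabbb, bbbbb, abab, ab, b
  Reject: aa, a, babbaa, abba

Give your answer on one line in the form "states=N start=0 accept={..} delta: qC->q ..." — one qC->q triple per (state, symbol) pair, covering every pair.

Fold the examples into a partial DFA from state 0: repeatedly fix the first undefined (state, symbol) met by the shortest-then-alphabetical prefix, trying targets in increasing order and rejecting any under which an Accept and a Reject string meet in one state with the same remainder; add a state when all current targets are rejected. Accepting states are where Accept strings end.
a: 0a undefined. 0a->0: ok.
b: 0b undefined. 0b->0: no, aabbb/aa meet in 0. Open state 1: 0b->1.
ba: 1a undefined. 1a->0: ok.
bb: 1b undefined. 1b->0: ok.
All examples now run through 2 states with every (state, symbol) defined. Accept strings end in {1}, Reject strings end in {0}; accept={1}.

states=2 start=0 accept={1} delta: 0a->0 0b->1 1a->0 1b->0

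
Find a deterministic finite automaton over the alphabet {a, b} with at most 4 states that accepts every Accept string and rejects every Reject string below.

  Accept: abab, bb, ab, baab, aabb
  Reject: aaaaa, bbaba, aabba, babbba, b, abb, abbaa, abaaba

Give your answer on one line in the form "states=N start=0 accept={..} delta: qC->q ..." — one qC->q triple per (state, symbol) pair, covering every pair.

Grow the machine one transition at a time. Run the examples from 0; the earliest place one falls off (shortest prefix, ties alphabetical) gets sent to the lowest-numbered state that keeps every Accept/Reject pair distinguishable — a pair clashes when both reach the same state with identical unread suffix — and to a fresh state only if none does.
a: 0a undefined. 0a->0: no, bb/abb meet in 0 with "bb" left. Open state 1: 0a->1.
b: 0b undefined. 0b->0: no, bb/b meet in 0. 0b->1: ok.
aa: 1a undefined. 1a->0: ok.
ab: 1b undefined. 1b->0: no, abab/babbba meet in 0. 1b->1: no, abab/aaaaa meet in 1. Open state 2: 1b->2.
aba: 2a undefined. 2a->0: no, abab/aaaaa meet in 1. 2a->1: ok.
abb: 2b undefined. 2b->0: ok.
All examples now run through 3 states with every (state, symbol) defined. Accept strings end in {2}, Reject strings end in {0,1}; accept={2}.

states=3 start=0 accept={2} delta: 0a->1 0b->1 1a->0 1b->2 2a->1 2b->0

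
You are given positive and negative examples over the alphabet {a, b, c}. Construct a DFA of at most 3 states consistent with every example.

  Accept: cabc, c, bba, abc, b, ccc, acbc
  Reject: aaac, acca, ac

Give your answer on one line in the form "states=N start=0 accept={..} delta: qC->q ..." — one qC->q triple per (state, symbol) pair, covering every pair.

State merging on the prefix tree: take the shortest (then alphabetical) example prefix whose next move is undefined and point that move at state 0, else 1, else 2, ...; a target is out if some Accept/Reject pair would then sit in one state with the same input left (inseparable). If every existing state is out, open a new one.
a: 0a undefined. 0a->0: no, c/aaac meet in 0 with "c" left. Open state 1: 0a->1.
b: 0b undefined. 0b->0: ok.
c: 0c undefined. 0c->0: ok.
aa: 1a undefined. 1a->0: ok.
ab: 1b undefined. 1b->0: ok.
ac: 1c undefined. 1c->0: no, cabc/aaac meet in 0. 1c->1: no, cabc/acca meet in 0. Open state 2: 1c->2.
acb: 2b undefined. 2b->0: ok.
acc: 2c undefined. 2c->0: no, bba/acca meet in 1. 2c->1: no, cabc/acca meet in 0. 2c->2: ok.
acca: 2a undefined. 2a->0: no, cabc/acca meet in 0. 2a->1: no, bba/acca meet in 1. 2a->2: ok.
All examples now run through 3 states with every (state, symbol) defined. Accept strings end in {0,1}, Reject strings end in {2}; accept={0,1}.

states=3 start=0 accept={0,1} delta: 0a->1 0b->0 0c->0 1a->0 1b->0 1c->2 2a->2 2b->0 2c->2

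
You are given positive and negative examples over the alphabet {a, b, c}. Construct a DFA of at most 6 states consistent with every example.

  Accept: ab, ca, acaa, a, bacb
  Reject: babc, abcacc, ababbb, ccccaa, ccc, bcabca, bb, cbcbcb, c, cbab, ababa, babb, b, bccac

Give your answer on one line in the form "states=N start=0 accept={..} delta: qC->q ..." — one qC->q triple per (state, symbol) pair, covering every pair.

Grow the machine one transition at a time. Run the examples from 0; the earliest place one falls off (shortest prefix, ties alphabetical) gets sent to the lowest-numbered state that keeps every Accept/Reject pair distinguishable — a pair clashes when both reach the same state with identical unread suffix — and to a fresh state only if none does.
a: 0a undefined. 0a->0: no, ab/b meet in 0 with "b" left. Open state 1: 0a->1.
b: 0b undefined. 0b->0: ok.
c: 0c undefined. 0c->0: no, ab/cbab meet in 1 with "b" left. 0c->1: no, a/c meet in 1. Open state 2: 0c->2.
ab: 1b undefined. 1b->0: no, ab/ababbb meet in 0. 1b->1: no, ab/babb meet in 1. 1b->2: no, ab/c meet in 2. Open state 3: 1b->3.
ac: 1c undefined. 1c->0: no, bacb/bb meet in 0. 1c->1: ok.
ca: 2a undefined. 2a->0: no, ca/bcabca meet in 0. 2a->1: ok.
cb: 2b undefined. 2b->0: no, ab/cbab meet in 3. 2b->1: ok.
cc: 2c undefined. 2c->0: no, ca/bccac meet in 1. 2c->1: no, ca/ccc meet in 1. 2c->2: no, ca/bccac meet in 1. 2c->3: ok.
aba: 3a undefined. 3a->0: no, ca/ababa meet in 1. 3a->1: no, ca/ababa meet in 1. 3a->2: no, ab/bccac meet in 3. 3a->3: ok.
abc: 3c undefined. 3c->0: no, ca/abcacc meet in 1. 3c->1: no, ab/cbcbcb meet in 3. 3c->2: no, ab/ccccaa meet in 3. 3c->3: no, ab/babc meet in 3. Open state 4: 3c->4.
aca: 1a undefined. 1a->0: ok.
abab: 3b undefined. 3b->0: no, ca/ababa meet in 1. 3b->1: no, ca/ababbb meet in 1. 3b->2: no, ab/ababbb meet in 3. 3b->3: no, ab/ababbb meet in 3. 3b->4: ok.
abca: 4a undefined. 4a->0: no, ab/abcacc meet in 3. 4a->1: no, ca/abcacc meet in 1. 4a->2: ok.
cccc: 4c undefined. 4c->0: ok.
ababb: 4b undefined. 4b->0: ok.
All examples now run through 5 states with every (state, symbol) defined. Accept strings end in {1,3}, Reject strings end in {0,2,4}; accept={1,3}.

states=5 start=0 accept={1,3} delta: 0a->1 0b->0 0c->2 1a->0 1b->3 1c->1 2a->1 2b->1 2c->3 3a->3 3b->4 3c->4 4a->2 4b->0 4c->0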